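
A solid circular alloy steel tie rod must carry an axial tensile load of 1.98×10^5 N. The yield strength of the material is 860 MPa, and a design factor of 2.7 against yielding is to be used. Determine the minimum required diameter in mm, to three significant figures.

d = 28.1 mm

Allowable stress σ_allow = 860/2.7 = 318.5 MPa.
Required area A = F/σ_allow = 198000/318.5 = 621.6 mm².
A = πd²/4 → d = √(4A/π) = 28.13 mm.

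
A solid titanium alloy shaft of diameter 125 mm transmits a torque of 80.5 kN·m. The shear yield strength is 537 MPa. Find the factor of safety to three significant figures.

τ = 16T/(πd³) = 16×8.0500×10^7/(π×125³) = 209.9 MPa.
n = τ_limit/τ = 537/209.9 = 2.558.

n = 2.56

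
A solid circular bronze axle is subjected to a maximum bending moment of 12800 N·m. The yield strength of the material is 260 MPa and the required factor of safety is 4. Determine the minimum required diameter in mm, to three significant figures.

σ_allow = 260/4 = 65.00 MPa.
For a solid circular section σ = 32M/(πd³), so d³ = 32M/(π σ_allow) = 32×1.2800×10^7/(π×65.00) = 2.006×10^6 mm³.
d = 126.1 mm.

d = 126 mm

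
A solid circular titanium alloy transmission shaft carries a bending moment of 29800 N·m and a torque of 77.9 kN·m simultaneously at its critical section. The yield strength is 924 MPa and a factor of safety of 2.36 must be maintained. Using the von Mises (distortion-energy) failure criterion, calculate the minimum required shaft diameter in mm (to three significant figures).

σ_allow = σ_y/n = 924/2.36 = 391.5 MPa.
For a solid shaft σ_b = 32M/(πd³) and τ = 16T/(πd³), so the von Mises stress is σ' = (16/πd³)·√(4M²+3T²).
√(4M²+3T²) = √(4×(2.980×10^7)² + 3×(7.790×10^7)²) = 1.475×10^8 N·mm.
d³ = 16×1.475×10^8/(π×391.5) = 1.919×10^6 mm³.
d = 124.3 mm.

d = 124 mm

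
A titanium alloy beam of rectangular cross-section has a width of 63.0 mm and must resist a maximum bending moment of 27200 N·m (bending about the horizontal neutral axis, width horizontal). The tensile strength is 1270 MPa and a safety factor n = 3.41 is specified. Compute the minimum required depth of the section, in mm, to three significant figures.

h = 83.4 mm

σ_allow = 1270/3.41 = 372.4 MPa.
For a rectangular section σ = 6M/(bh²), so h² = 6M/(b σ_allow) = 6×2.7200×10^7/(63.0×372.4) = 6956 mm².
h = 83.40 mm.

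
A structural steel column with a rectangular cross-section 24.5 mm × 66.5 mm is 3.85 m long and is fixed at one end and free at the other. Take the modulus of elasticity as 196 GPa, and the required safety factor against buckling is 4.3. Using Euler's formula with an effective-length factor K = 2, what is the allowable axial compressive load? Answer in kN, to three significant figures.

P_allow = 0.618 kN

Buckling occurs about the weak axis: I_min = h·b³/12 = 66.5×24.5³/12 = 81500 mm⁴ (b = 24.5 mm is the smaller dimension).
Effective length L_e = KL = 2×3.85 m = 7700 mm.
Euler critical load P_cr = π²EI/L_e² = π²×196000×81500/7700² = 2659 N.
P_allow = P_cr/n = 2659/4.3 = 618.4 N.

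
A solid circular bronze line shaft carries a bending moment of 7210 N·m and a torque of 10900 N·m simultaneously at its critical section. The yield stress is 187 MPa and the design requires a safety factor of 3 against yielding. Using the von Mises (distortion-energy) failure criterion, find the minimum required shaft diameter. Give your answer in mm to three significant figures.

σ_allow = σ_y/n = 187/3 = 62.33 MPa.
For a solid shaft σ_b = 32M/(πd³) and τ = 16T/(πd³), so the von Mises stress is σ' = (16/πd³)·√(4M²+3T²).
√(4M²+3T²) = √(4×(7.210×10^6)² + 3×(1.090×10^7)²) = 2.376×10^7 N·mm.
d³ = 16×2.376×10^7/(π×62.33) = 1.941×10^6 mm³.
d = 124.7 mm.

d = 125 mm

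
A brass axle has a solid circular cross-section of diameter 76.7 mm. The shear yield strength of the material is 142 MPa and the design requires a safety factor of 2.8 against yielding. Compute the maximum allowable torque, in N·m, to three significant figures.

T_allow = 4490 N·m

τ_allow = 142/2.8 = 50.71 MPa.
For a solid shaft T_allow = τ_allow·πd³/16; πd³/16 = π×76.7³/16 = 88600 mm³.
T_allow = 50.71×88600 = 4.493×10^6 N·mm = 4493 N·m.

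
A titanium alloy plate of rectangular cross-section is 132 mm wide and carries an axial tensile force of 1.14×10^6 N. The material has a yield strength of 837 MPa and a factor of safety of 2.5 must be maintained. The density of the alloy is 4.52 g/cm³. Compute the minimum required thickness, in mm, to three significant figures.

σ_allow = 837/2.5 = 334.8 MPa.
Required area A = F/σ_allow = 1140000/334.8 = 3405 mm².
t = A/w = 3405/132 = 25.80 mm.

t = 25.8 mm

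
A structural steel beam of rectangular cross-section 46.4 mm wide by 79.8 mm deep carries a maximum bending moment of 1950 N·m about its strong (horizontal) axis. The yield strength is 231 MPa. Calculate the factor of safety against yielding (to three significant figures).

n = 5.83

Section modulus S = bh²/6 = 46.4×79.8²/6 = 49250 mm³.
σ = M/S = 1950000/49250 = 39.60 MPa.
n = 231/39.60 = 5.834.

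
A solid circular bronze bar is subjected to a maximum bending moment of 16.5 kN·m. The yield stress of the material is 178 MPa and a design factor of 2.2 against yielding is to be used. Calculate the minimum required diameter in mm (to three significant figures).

σ_allow = 178/2.2 = 80.91 MPa.
For a solid circular section σ = 32M/(πd³), so d³ = 32M/(π σ_allow) = 32×1.6500×10^7/(π×80.91) = 2.077×10^6 mm³.
d = 127.6 mm.

d = 128 mm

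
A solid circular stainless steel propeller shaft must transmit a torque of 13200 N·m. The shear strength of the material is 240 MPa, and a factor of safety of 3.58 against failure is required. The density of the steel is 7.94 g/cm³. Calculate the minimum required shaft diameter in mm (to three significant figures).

d = 100 mm

Allowable shear stress τ_allow = 240/3.58 = 67.04 MPa.
For a solid shaft τ = 16T/(πd³), so d³ = 16T/(π τ_allow) = 16×1.3200×10^7/(π×67.04) = 1.003×10^6 mm³.
d = (1.003×10^6)^(1/3) = 100.1 mm.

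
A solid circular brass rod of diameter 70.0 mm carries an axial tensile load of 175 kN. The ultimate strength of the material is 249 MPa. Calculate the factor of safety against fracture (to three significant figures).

n = 5.48

A = πd²/4 = 3848 mm².
σ = F/A = 175000/3848 = 45.47 MPa.
n = 249/45.47 = 5.476.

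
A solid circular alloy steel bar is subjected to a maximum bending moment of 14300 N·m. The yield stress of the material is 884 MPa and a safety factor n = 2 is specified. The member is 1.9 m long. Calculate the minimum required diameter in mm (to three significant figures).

σ_allow = 884/2 = 442.0 MPa.
For a solid circular section σ = 32M/(πd³), so d³ = 32M/(π σ_allow) = 32×1.4300×10^7/(π×442.0) = 329500 mm³.
d = 69.07 mm.

d = 69.1 mm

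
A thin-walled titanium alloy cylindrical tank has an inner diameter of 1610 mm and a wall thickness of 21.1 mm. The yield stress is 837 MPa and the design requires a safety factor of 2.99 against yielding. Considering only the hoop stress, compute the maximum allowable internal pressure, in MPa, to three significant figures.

σ_allow = 837/2.99 = 279.9 MPa.
σ_h = pD/(2t) → p_allow = 2σ_allow t/D = 2×279.9×21.1/1610 = 7.337 MPa.

p_allow = 7.34 MPa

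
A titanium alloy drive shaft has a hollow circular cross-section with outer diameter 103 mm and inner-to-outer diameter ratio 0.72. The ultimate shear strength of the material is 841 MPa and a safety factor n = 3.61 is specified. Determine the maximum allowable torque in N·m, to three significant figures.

T_allow = 36600 N·m

τ_allow = 841/3.61 = 233.0 MPa.
For a hollow shaft T_allow = τ_allow·πd_o³(1−k⁴)/16 with 1−k⁴ = 0.7313, so πd_o³(1−k⁴)/16 = 156900 mm³.
T_allow = 233.0×156900 = 3.655×10^7 N·mm = 36550 N·m.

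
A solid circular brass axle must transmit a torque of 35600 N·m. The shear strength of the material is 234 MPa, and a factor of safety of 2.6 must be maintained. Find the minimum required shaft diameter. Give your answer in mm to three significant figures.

Allowable shear stress τ_allow = 234/2.6 = 90.00 MPa.
For a solid shaft τ = 16T/(πd³), so d³ = 16T/(π τ_allow) = 16×3.5600×10^7/(π×90.00) = 2.015×10^6 mm³.
d = (2.015×10^6)^(1/3) = 126.3 mm.

d = 126 mm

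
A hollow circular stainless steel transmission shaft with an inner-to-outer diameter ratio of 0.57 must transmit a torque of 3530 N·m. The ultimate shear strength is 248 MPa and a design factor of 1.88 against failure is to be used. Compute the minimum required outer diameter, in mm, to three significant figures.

d_o = 53.4 mm

τ_allow = 248/1.88 = 131.9 MPa.
For a hollow shaft τ = 16T/[πd_o³(1−k⁴)] with k = 0.57, so 1−k⁴ = 0.8944.
d_o³ = 16T/[π τ_allow (1−k⁴)] = 16×3530000/(π×131.9×0.8944) = 152400 mm³.
d_o = 53.41 mm.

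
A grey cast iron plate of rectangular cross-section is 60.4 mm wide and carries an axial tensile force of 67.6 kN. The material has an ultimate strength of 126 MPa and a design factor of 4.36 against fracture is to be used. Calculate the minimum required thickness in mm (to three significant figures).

σ_allow = 126/4.36 = 28.90 MPa.
Required area A = F/σ_allow = 67600/28.90 = 2339 mm².
t = A/w = 2339/60.4 = 38.73 mm.

t = 38.7 mm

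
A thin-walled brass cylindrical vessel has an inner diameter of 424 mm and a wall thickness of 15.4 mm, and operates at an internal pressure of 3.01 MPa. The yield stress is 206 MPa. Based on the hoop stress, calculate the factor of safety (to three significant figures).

σ_h = pD/(2t) = 3.01×424/(2×15.4) = 41.44 MPa.
n = 206/41.44 = 4.971.

n = 4.97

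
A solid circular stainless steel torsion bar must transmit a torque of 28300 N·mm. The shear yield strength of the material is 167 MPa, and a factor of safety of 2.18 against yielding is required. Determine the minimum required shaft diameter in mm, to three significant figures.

Allowable shear stress τ_allow = 167/2.18 = 76.61 MPa.
For a solid shaft τ = 16T/(πd³), so d³ = 16T/(π τ_allow) = 16×28300/(π×76.61) = 1881 mm³.
d = (1881)^(1/3) = 12.35 mm.

d = 12.3 mm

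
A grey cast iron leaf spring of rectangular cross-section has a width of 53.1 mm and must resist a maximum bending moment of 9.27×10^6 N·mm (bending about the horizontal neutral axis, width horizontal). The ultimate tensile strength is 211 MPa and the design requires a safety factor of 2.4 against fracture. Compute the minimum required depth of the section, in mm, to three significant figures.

h = 109 mm

σ_allow = 211/2.4 = 87.92 MPa.
For a rectangular section σ = 6M/(bh²), so h² = 6M/(b σ_allow) = 6×9270000/(53.1×87.92) = 11910 mm².
h = 109.2 mm.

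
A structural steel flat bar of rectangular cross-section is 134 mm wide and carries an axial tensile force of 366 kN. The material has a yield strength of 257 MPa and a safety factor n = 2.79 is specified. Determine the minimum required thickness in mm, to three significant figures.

σ_allow = 257/2.79 = 92.11 MPa.
Required area A = F/σ_allow = 366000/92.11 = 3973 mm².
t = A/w = 3973/134 = 29.65 mm.

t = 29.7 mm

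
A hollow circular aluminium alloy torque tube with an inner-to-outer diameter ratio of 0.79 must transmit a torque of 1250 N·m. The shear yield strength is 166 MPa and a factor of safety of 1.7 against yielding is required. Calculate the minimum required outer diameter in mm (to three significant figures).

d_o = 47.4 mm

τ_allow = 166/1.7 = 97.65 MPa.
For a hollow shaft τ = 16T/[πd_o³(1−k⁴)] with k = 0.79, so 1−k⁴ = 0.6105.
d_o³ = 16T/[π τ_allow (1−k⁴)] = 16×1250000/(π×97.65×0.6105) = 106800 mm³.
d_o = 47.44 mm.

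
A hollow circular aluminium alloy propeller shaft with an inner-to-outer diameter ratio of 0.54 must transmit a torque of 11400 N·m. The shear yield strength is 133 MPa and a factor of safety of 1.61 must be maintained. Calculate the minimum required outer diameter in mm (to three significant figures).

τ_allow = 133/1.61 = 82.61 MPa.
For a hollow shaft τ = 16T/[πd_o³(1−k⁴)] with k = 0.54, so 1−k⁴ = 0.9150.
d_o³ = 16T/[π τ_allow (1−k⁴)] = 16×1.1400×10^7/(π×82.61×0.9150) = 768100 mm³.
d_o = 91.58 mm.

d_o = 91.6 mm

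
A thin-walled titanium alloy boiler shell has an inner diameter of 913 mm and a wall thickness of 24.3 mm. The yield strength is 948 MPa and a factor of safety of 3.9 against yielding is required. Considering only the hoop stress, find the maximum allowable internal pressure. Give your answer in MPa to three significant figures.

p_allow = 12.9 MPa

σ_allow = 948/3.9 = 243.1 MPa.
σ_h = pD/(2t) → p_allow = 2σ_allow t/D = 2×243.1×24.3/913 = 12.94 MPa.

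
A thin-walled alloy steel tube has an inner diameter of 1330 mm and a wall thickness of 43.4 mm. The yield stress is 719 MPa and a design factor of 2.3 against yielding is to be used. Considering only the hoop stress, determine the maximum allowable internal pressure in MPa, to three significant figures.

p_allow = 20.4 MPa

σ_allow = 719/2.3 = 312.6 MPa.
σ_h = pD/(2t) → p_allow = 2σ_allow t/D = 2×312.6×43.4/1330 = 20.40 MPa.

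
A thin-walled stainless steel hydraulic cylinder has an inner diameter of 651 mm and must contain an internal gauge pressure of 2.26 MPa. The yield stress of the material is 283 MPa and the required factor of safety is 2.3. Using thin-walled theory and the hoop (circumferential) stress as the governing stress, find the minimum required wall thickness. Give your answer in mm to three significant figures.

σ_allow = 283/2.3 = 123.0 MPa.
Hoop stress σ_h = pD/(2t), so t = pD/(2σ_allow) = 2.26×651/(2×123.0) = 5.979 mm.

t = 5.98 mm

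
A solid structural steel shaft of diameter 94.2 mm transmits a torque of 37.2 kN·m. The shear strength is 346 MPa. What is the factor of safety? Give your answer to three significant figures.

n = 1.53

τ = 16T/(πd³) = 16×3.7200×10^7/(π×94.2³) = 226.7 MPa.
n = τ_limit/τ = 346/226.7 = 1.527.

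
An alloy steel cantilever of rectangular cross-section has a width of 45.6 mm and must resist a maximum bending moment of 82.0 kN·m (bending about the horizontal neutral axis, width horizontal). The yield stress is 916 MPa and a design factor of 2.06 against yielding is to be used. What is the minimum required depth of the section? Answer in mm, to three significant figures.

h = 156 mm

σ_allow = 916/2.06 = 444.7 MPa.
For a rectangular section σ = 6M/(bh²), so h² = 6M/(b σ_allow) = 6×8.2000×10^7/(45.6×444.7) = 24260 mm².
h = 155.8 mm.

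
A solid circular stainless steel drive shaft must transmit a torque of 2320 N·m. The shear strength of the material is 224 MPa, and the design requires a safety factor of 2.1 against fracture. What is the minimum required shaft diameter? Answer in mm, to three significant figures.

d = 48.0 mm

Allowable shear stress τ_allow = 224/2.1 = 106.7 MPa.
For a solid shaft τ = 16T/(πd³), so d³ = 16T/(π τ_allow) = 16×2320000/(π×106.7) = 110800 mm³.
d = (110800)^(1/3) = 48.03 mm.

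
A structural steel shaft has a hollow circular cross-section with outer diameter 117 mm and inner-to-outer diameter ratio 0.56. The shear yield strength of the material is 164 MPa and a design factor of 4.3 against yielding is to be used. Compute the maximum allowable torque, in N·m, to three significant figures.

T_allow = 10800 N·m

τ_allow = 164/4.3 = 38.14 MPa.
For a hollow shaft T_allow = τ_allow·πd_o³(1−k⁴)/16 with 1−k⁴ = 0.9017, so πd_o³(1−k⁴)/16 = 283500 mm³.
T_allow = 38.14×283500 = 1.081×10^7 N·mm = 10810 N·m.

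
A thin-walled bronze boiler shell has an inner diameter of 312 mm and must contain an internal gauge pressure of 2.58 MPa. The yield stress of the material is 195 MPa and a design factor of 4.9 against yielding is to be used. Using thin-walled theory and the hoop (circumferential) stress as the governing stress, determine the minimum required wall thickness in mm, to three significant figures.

t = 10.1 mm

σ_allow = 195/4.9 = 39.80 MPa.
Hoop stress σ_h = pD/(2t), so t = pD/(2σ_allow) = 2.58×312/(2×39.80) = 10.11 mm.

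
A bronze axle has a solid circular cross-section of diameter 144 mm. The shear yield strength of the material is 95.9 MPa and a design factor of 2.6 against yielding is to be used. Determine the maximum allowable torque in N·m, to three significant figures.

τ_allow = 95.9/2.6 = 36.88 MPa.
For a solid shaft T_allow = τ_allow·πd³/16; πd³/16 = π×144³/16 = 586300 mm³.
T_allow = 36.88×586300 = 2.163×10^7 N·mm = 21630 N·m.

T_allow = 21600 N·m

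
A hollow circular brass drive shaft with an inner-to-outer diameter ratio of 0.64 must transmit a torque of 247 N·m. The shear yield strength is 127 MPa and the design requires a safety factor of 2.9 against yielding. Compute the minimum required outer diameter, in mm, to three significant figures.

d_o = 32.6 mm

τ_allow = 127/2.9 = 43.79 MPa.
For a hollow shaft τ = 16T/[πd_o³(1−k⁴)] with k = 0.64, so 1−k⁴ = 0.8322.
d_o³ = 16T/[π τ_allow (1−k⁴)] = 16×247000/(π×43.79×0.8322) = 34520 mm³.
d_o = 32.56 mm.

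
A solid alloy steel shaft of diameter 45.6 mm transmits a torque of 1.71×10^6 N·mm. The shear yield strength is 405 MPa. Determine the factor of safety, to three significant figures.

n = 4.41

τ = 16T/(πd³) = 16×1710000/(π×45.6³) = 91.85 MPa.
n = τ_limit/τ = 405/91.85 = 4.409.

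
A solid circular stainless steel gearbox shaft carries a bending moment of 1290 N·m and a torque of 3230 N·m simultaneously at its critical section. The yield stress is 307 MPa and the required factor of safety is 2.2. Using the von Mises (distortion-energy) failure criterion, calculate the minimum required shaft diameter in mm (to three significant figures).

d = 60.8 mm

σ_allow = σ_y/n = 307/2.2 = 139.5 MPa.
For a solid shaft σ_b = 32M/(πd³) and τ = 16T/(πd³), so the von Mises stress is σ' = (16/πd³)·√(4M²+3T²).
√(4M²+3T²) = √(4×(1.290×10^6)² + 3×(3.230×10^6)²) = 6.161×10^6 N·mm.
d³ = 16×6.161×10^6/(π×139.5) = 224800 mm³.
d = 60.81 mm.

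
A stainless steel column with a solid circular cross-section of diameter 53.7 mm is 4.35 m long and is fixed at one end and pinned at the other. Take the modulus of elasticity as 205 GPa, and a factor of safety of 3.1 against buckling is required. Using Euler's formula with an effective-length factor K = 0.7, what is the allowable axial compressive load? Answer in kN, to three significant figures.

P_allow = 28.7 kN

I = πd⁴/64 = π×53.7⁴/64 = 408200 mm⁴.
Effective length L_e = KL = 0.7×4.35 m = 3045 mm.
Euler critical load P_cr = π²EI/L_e² = π²×205000×408200/3045² = 89070 N.
P_allow = P_cr/n = 89070/3.1 = 28730 N.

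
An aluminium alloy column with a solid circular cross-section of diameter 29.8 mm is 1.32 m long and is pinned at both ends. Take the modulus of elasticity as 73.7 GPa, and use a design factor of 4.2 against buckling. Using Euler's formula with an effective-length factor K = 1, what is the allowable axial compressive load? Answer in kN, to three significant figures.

I = πd⁴/64 = π×29.8⁴/64 = 38710 mm⁴.
Effective length L_e = KL = 1×1.32 m = 1320 mm.
Euler critical load P_cr = π²EI/L_e² = π²×73700×38710/1320² = 16160 N.
P_allow = P_cr/n = 16160/4.2 = 3848 N.

P_allow = 3.85 kN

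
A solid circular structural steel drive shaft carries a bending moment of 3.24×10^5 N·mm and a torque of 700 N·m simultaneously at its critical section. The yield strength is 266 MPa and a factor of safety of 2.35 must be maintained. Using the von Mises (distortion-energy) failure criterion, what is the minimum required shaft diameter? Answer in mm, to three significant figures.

σ_allow = σ_y/n = 266/2.35 = 113.2 MPa.
For a solid shaft σ_b = 32M/(πd³) and τ = 16T/(πd³), so the von Mises stress is σ' = (16/πd³)·√(4M²+3T²).
√(4M²+3T²) = √(4×(324000)² + 3×(700000)²) = 1.375×10^6 N·mm.
d³ = 16×1.375×10^6/(π×113.2) = 61860 mm³.
d = 39.55 mm.

d = 39.5 mm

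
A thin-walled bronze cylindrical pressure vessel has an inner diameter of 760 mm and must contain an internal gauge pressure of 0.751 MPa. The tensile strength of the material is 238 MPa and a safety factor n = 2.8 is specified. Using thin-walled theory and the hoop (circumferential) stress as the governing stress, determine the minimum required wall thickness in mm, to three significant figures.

t = 3.36 mm

σ_allow = 238/2.8 = 85.00 MPa.
Hoop stress σ_h = pD/(2t), so t = pD/(2σ_allow) = 0.751×760/(2×85.00) = 3.357 mm.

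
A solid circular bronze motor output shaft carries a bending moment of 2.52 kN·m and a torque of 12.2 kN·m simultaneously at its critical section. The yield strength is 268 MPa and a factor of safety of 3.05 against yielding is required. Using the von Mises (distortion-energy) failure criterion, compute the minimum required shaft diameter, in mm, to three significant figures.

d = 108 mm

σ_allow = σ_y/n = 268/3.05 = 87.87 MPa.
For a solid shaft σ_b = 32M/(πd³) and τ = 16T/(πd³), so the von Mises stress is σ' = (16/πd³)·√(4M²+3T²).
√(4M²+3T²) = √(4×(2.520×10^6)² + 3×(1.220×10^7)²) = 2.172×10^7 N·mm.
d³ = 16×2.172×10^7/(π×87.87) = 1.259×10^6 mm³.
d = 108.0 mm.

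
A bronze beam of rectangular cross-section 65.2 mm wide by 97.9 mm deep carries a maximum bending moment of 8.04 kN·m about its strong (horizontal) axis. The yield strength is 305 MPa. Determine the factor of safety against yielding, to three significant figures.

n = 3.95

Section modulus S = bh²/6 = 65.2×97.9²/6 = 104200 mm³.
σ = M/S = 8040000/104200 = 77.20 MPa.
n = 305/77.20 = 3.951.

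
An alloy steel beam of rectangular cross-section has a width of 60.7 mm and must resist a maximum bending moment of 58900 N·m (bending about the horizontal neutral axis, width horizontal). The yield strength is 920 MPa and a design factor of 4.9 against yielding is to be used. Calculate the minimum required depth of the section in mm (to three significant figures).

h = 176 mm

σ_allow = 920/4.9 = 187.8 MPa.
For a rectangular section σ = 6M/(bh²), so h² = 6M/(b σ_allow) = 6×5.8900×10^7/(60.7×187.8) = 31010 mm².
h = 176.1 mm.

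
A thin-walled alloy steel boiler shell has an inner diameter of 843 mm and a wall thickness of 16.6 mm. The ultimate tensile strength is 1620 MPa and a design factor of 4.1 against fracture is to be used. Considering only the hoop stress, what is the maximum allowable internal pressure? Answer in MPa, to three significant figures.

σ_allow = 1620/4.1 = 395.1 MPa.
σ_h = pD/(2t) → p_allow = 2σ_allow t/D = 2×395.1×16.6/843 = 15.56 MPa.

p_allow = 15.6 MPa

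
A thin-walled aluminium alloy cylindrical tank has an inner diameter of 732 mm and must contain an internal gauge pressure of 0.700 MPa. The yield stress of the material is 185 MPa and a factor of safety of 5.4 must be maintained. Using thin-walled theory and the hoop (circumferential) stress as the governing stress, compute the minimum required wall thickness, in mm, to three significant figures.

σ_allow = 185/5.4 = 34.26 MPa.
Hoop stress σ_h = pD/(2t), so t = pD/(2σ_allow) = 0.700×732/(2×34.26) = 7.478 mm.

t = 7.48 mm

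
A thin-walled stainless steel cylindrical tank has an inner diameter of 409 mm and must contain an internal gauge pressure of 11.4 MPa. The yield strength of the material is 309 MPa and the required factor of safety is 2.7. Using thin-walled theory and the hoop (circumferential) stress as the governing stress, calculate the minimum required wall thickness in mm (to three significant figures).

σ_allow = 309/2.7 = 114.4 MPa.
Hoop stress σ_h = pD/(2t), so t = pD/(2σ_allow) = 11.4×409/(2×114.4) = 20.37 mm.

t = 20.4 mm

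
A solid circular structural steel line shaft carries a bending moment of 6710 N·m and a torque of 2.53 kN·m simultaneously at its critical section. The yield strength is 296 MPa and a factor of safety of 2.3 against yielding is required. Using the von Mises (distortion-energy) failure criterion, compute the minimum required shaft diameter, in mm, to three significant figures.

σ_allow = σ_y/n = 296/2.3 = 128.7 MPa.
For a solid shaft σ_b = 32M/(πd³) and τ = 16T/(πd³), so the von Mises stress is σ' = (16/πd³)·√(4M²+3T²).
√(4M²+3T²) = √(4×(6.710×10^6)² + 3×(2.530×10^6)²) = 1.412×10^7 N·mm.
d³ = 16×1.412×10^7/(π×128.7) = 558700 mm³.
d = 82.36 mm.

d = 82.4 mm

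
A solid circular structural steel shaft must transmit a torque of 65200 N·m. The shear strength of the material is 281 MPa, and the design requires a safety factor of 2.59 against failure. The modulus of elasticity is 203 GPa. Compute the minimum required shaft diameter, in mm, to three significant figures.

d = 145 mm

Allowable shear stress τ_allow = 281/2.59 = 108.5 MPa.
For a solid shaft τ = 16T/(πd³), so d³ = 16T/(π τ_allow) = 16×6.5200×10^7/(π×108.5) = 3.061×10^6 mm³.
d = (3.061×10^6)^(1/3) = 145.2 mm.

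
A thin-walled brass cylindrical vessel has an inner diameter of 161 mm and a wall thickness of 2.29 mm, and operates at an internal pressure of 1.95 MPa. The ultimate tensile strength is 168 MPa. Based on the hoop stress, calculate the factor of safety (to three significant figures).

σ_h = pD/(2t) = 1.95×161/(2×2.29) = 68.55 MPa.
n = 168/68.55 = 2.451.

n = 2.45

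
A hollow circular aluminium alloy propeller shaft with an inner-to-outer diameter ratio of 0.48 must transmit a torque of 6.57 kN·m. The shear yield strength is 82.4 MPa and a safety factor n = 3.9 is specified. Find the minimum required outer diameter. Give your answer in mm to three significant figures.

τ_allow = 82.4/3.9 = 21.13 MPa.
For a hollow shaft τ = 16T/[πd_o³(1−k⁴)] with k = 0.48, so 1−k⁴ = 0.9469.
d_o³ = 16T/[π τ_allow (1−k⁴)] = 16×6570000/(π×21.13×0.9469) = 1.672×10^6 mm³.
d_o = 118.7 mm.

d_o = 119 mm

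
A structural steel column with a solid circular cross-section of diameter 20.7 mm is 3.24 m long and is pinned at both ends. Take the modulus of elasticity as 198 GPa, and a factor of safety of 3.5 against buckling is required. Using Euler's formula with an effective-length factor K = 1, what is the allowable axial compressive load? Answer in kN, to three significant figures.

P_allow = 0.479 kN

I = πd⁴/64 = π×20.7⁴/64 = 9013 mm⁴.
Effective length L_e = KL = 1×3.24 m = 3240 mm.
Euler critical load P_cr = π²EI/L_e² = π²×198000×9013/3240² = 1678 N.
P_allow = P_cr/n = 1678/3.5 = 479.4 N.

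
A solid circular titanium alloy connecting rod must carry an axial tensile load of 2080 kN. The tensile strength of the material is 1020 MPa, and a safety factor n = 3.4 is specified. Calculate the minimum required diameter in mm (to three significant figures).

d = 94.0 mm

Allowable stress σ_allow = 1020/3.4 = 300.0 MPa.
Required area A = F/σ_allow = 2080000/300.0 = 6933 mm².
A = πd²/4 → d = √(4A/π) = 93.96 mm.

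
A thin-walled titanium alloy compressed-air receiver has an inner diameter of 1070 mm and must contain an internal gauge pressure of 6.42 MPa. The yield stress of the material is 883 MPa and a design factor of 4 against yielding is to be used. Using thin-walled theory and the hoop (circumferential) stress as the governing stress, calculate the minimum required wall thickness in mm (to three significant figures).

t = 15.6 mm

σ_allow = 883/4 = 220.8 MPa.
Hoop stress σ_h = pD/(2t), so t = pD/(2σ_allow) = 6.42×1070/(2×220.8) = 15.56 mm.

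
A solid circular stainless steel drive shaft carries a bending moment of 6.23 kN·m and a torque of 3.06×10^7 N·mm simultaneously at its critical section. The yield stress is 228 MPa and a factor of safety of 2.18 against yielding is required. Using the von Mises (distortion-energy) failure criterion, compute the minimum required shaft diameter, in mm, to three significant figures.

σ_allow = σ_y/n = 228/2.18 = 104.6 MPa.
For a solid shaft σ_b = 32M/(πd³) and τ = 16T/(πd³), so the von Mises stress is σ' = (16/πd³)·√(4M²+3T²).
√(4M²+3T²) = √(4×(6.230×10^6)² + 3×(3.060×10^7)²) = 5.445×10^7 N·mm.
d³ = 16×5.445×10^7/(π×104.6) = 2.651×10^6 mm³.
d = 138.4 mm.

d = 138 mm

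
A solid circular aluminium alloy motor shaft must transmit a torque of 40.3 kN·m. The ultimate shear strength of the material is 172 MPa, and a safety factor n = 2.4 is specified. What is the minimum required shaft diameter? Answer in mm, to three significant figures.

Allowable shear stress τ_allow = 172/2.4 = 71.67 MPa.
For a solid shaft τ = 16T/(πd³), so d³ = 16T/(π τ_allow) = 16×4.0300×10^7/(π×71.67) = 2.864×10^6 mm³.
d = (2.864×10^6)^(1/3) = 142.0 mm.

d = 142 mm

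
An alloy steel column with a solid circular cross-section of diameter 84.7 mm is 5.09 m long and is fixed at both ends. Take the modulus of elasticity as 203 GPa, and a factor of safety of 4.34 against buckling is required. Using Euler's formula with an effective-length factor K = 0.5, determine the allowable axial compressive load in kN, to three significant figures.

I = πd⁴/64 = π×84.7⁴/64 = 2.526×10^6 mm⁴.
Effective length L_e = KL = 0.5×5.09 m = 2545 mm.
Euler critical load P_cr = π²EI/L_e² = π²×203000×2.526×10^6/2545² = 781500 N.
P_allow = P_cr/n = 781500/4.34 = 180100 N.

P_allow = 180 kN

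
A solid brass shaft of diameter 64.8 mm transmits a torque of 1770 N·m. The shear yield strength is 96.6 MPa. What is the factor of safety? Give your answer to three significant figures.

n = 2.92

τ = 16T/(πd³) = 16×1770000/(π×64.8³) = 33.13 MPa.
n = τ_limit/τ = 96.6/33.13 = 2.916.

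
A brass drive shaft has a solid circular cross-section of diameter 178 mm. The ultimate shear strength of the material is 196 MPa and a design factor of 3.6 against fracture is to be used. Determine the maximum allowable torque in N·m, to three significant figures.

τ_allow = 196/3.6 = 54.44 MPa.
For a solid shaft T_allow = τ_allow·πd³/16; πd³/16 = π×178³/16 = 1.107×10^6 mm³.
T_allow = 54.44×1.107×10^6 = 6.029×10^7 N·mm = 60290 N·m.

T_allow = 60300 N·m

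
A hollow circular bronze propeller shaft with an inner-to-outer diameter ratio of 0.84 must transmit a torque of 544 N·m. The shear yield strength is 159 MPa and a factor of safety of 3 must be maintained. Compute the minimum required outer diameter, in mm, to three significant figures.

τ_allow = 159/3 = 53.00 MPa.
For a hollow shaft τ = 16T/[πd_o³(1−k⁴)] with k = 0.84, so 1−k⁴ = 0.5021.
d_o³ = 16T/[π τ_allow (1−k⁴)] = 16×544000/(π×53.00×0.5021) = 104100 mm³.
d_o = 47.04 mm.

d_o = 47.0 mm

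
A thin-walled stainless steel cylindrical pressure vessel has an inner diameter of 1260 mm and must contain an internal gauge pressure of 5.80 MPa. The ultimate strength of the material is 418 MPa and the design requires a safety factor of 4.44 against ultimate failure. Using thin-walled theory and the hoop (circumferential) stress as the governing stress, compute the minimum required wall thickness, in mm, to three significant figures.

σ_allow = 418/4.44 = 94.14 MPa.
Hoop stress σ_h = pD/(2t), so t = pD/(2σ_allow) = 5.80×1260/(2×94.14) = 38.81 mm.

t = 38.8 mm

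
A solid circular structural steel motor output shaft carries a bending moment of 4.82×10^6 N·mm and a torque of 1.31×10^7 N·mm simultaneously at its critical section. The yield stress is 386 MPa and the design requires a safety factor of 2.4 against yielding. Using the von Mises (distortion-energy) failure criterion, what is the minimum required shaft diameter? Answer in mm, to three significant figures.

σ_allow = σ_y/n = 386/2.4 = 160.8 MPa.
For a solid shaft σ_b = 32M/(πd³) and τ = 16T/(πd³), so the von Mises stress is σ' = (16/πd³)·√(4M²+3T²).
√(4M²+3T²) = √(4×(4.820×10^6)² + 3×(1.310×10^7)²) = 2.465×10^7 N·mm.
d³ = 16×2.465×10^7/(π×160.8) = 780700 mm³.
d = 92.08 mm.

d = 92.1 mm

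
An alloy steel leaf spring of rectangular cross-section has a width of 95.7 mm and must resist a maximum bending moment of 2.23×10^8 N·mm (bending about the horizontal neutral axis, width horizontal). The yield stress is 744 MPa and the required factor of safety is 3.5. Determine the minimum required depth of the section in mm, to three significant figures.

h = 256 mm

σ_allow = 744/3.5 = 212.6 MPa.
For a rectangular section σ = 6M/(bh²), so h² = 6M/(b σ_allow) = 6×2.2300×10^8/(95.7×212.6) = 65770 mm².
h = 256.5 mm.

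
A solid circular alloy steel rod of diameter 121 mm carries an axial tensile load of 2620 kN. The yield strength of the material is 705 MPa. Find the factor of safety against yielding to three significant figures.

n = 3.09

A = πd²/4 = 11500 mm².
σ = F/A = 2620000/11500 = 227.8 MPa.
n = 705/227.8 = 3.094.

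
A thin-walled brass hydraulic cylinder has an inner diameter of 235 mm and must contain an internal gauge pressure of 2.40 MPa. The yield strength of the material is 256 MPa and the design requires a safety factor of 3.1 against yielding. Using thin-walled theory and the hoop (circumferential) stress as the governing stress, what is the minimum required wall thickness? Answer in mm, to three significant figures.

σ_allow = 256/3.1 = 82.58 MPa.
Hoop stress σ_h = pD/(2t), so t = pD/(2σ_allow) = 2.40×235/(2×82.58) = 3.415 mm.

t = 3.41 mm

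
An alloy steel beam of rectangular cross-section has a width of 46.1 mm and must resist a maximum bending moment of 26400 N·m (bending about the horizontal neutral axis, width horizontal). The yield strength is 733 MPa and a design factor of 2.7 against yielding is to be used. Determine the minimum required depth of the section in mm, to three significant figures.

h = 113 mm

σ_allow = 733/2.7 = 271.5 MPa.
For a rectangular section σ = 6M/(bh²), so h² = 6M/(b σ_allow) = 6×2.6400×10^7/(46.1×271.5) = 12660 mm².
h = 112.5 mm.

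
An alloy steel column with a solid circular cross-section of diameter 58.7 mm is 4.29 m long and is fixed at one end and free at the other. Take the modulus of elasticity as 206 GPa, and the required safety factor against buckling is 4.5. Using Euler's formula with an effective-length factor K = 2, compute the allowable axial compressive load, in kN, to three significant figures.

I = πd⁴/64 = π×58.7⁴/64 = 582800 mm⁴.
Effective length L_e = KL = 2×4.29 m = 8580 mm.
Euler critical load P_cr = π²EI/L_e² = π²×206000×582800/8580² = 16100 N.
P_allow = P_cr/n = 16100/4.5 = 3577 N.

P_allow = 3.58 kN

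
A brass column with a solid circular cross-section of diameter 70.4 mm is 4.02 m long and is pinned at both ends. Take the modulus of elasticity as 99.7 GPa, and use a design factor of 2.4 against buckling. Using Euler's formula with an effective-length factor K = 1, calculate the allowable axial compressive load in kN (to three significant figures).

P_allow = 30.6 kN

I = πd⁴/64 = π×70.4⁴/64 = 1.206×10^6 mm⁴.
Effective length L_e = KL = 1×4.02 m = 4020 mm.
Euler critical load P_cr = π²EI/L_e² = π²×99700×1.206×10^6/4020² = 73420 N.
P_allow = P_cr/n = 73420/2.4 = 30590 N.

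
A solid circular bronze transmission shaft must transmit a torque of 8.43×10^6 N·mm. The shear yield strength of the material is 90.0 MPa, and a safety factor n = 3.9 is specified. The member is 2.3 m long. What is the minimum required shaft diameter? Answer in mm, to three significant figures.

d = 123 mm

Allowable shear stress τ_allow = 90.0/3.9 = 23.08 MPa.
For a solid shaft τ = 16T/(πd³), so d³ = 16T/(π τ_allow) = 16×8430000/(π×23.08) = 1.860×10^6 mm³.
d = (1.860×10^6)^(1/3) = 123.0 mm.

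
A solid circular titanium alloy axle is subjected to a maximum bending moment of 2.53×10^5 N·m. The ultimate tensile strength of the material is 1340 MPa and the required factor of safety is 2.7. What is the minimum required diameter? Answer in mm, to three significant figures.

d = 173 mm

σ_allow = 1340/2.7 = 496.3 MPa.
For a solid circular section σ = 32M/(πd³), so d³ = 32M/(π σ_allow) = 32×2.5300×10^8/(π×496.3) = 5.193×10^6 mm³.
d = 173.2 mm.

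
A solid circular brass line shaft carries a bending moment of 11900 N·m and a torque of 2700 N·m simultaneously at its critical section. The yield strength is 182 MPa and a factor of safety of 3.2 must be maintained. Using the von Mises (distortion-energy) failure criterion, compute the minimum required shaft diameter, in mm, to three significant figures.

σ_allow = σ_y/n = 182/3.2 = 56.88 MPa.
For a solid shaft σ_b = 32M/(πd³) and τ = 16T/(πd³), so the von Mises stress is σ' = (16/πd³)·√(4M²+3T²).
√(4M²+3T²) = √(4×(1.190×10^7)² + 3×(2.700×10^6)²) = 2.426×10^7 N·mm.
d³ = 16×2.426×10^7/(π×56.88) = 2.172×10^6 mm³.
d = 129.5 mm.

d = 130 mm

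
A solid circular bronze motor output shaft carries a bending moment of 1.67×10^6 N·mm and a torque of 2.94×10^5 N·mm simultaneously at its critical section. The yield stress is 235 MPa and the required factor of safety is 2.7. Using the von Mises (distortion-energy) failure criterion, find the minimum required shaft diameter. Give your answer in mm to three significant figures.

d = 58.3 mm

σ_allow = σ_y/n = 235/2.7 = 87.04 MPa.
For a solid shaft σ_b = 32M/(πd³) and τ = 16T/(πd³), so the von Mises stress is σ' = (16/πd³)·√(4M²+3T²).
√(4M²+3T²) = √(4×(1.670×10^6)² + 3×(294000)²) = 3.379×10^6 N·mm.
d³ = 16×3.379×10^6/(π×87.04) = 197700 mm³.
d = 58.26 mm.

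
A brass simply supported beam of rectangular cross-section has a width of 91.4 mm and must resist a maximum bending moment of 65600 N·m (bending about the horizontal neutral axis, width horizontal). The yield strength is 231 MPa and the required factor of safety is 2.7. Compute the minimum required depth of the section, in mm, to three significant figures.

h = 224 mm

σ_allow = 231/2.7 = 85.56 MPa.
For a rectangular section σ = 6M/(bh²), so h² = 6M/(b σ_allow) = 6×6.5600×10^7/(91.4×85.56) = 50330 mm².
h = 224.4 mm.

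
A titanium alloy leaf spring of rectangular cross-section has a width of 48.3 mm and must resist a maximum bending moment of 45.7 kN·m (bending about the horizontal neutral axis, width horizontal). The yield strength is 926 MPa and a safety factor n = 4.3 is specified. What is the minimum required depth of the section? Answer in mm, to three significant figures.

h = 162 mm

σ_allow = 926/4.3 = 215.3 MPa.
For a rectangular section σ = 6M/(bh²), so h² = 6M/(b σ_allow) = 6×4.5700×10^7/(48.3×215.3) = 26360 mm².
h = 162.4 mm.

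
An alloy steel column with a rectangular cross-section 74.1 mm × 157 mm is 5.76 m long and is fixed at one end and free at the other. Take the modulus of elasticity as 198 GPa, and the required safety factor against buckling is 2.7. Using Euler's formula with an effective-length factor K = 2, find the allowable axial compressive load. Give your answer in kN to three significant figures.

Buckling occurs about the weak axis: I_min = h·b³/12 = 157×74.1³/12 = 5.323×10^6 mm⁴ (b = 74.1 mm is the smaller dimension).
Effective length L_e = KL = 2×5.76 m = 11520 mm.
Euler critical load P_cr = π²EI/L_e² = π²×198000×5.323×10^6/11520² = 78390 N.
P_allow = P_cr/n = 78390/2.7 = 29030 N.

P_allow = 29.0 kN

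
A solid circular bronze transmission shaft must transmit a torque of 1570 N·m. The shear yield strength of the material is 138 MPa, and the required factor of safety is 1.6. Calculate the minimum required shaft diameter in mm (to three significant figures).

Allowable shear stress τ_allow = 138/1.6 = 86.25 MPa.
For a solid shaft τ = 16T/(πd³), so d³ = 16T/(π τ_allow) = 16×1570000/(π×86.25) = 92710 mm³.
d = (92710)^(1/3) = 45.26 mm.

d = 45.3 mm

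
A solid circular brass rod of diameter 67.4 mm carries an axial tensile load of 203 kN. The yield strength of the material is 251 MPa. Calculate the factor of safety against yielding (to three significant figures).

n = 4.41

A = πd²/4 = 3568 mm².
σ = F/A = 203000/3568 = 56.90 MPa.
n = 251/56.90 = 4.412.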